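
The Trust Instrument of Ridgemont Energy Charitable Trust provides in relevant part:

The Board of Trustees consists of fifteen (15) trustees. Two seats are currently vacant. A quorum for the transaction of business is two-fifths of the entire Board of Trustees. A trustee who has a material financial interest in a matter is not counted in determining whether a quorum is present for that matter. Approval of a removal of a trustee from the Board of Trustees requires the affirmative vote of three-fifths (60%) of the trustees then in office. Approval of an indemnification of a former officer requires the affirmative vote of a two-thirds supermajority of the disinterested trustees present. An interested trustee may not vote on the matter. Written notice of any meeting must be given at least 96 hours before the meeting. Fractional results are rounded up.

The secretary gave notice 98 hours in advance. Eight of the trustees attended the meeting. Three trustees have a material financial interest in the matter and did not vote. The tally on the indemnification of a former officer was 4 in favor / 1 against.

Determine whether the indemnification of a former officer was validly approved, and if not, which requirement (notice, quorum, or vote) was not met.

Notice: 98 hours given; 96 required (98 ≥ 96). Satisfied.
Quorum: 8 present, but the 3 interested trustees do not count, leaving 5. Quorum is 6. Not satisfied.
Vote: the indemnification of a former officer requires two-thirds of the disinterested trustees present (8 − 3 = 5). 2/3 of 5 = 3.33, rounded up to 4, so 4 affirmative votes are needed; 4 voted in favor. Satisfied. (Moot — without a quorum no business can be validly transacted.)

Invalid — quorum requirement not satisfied.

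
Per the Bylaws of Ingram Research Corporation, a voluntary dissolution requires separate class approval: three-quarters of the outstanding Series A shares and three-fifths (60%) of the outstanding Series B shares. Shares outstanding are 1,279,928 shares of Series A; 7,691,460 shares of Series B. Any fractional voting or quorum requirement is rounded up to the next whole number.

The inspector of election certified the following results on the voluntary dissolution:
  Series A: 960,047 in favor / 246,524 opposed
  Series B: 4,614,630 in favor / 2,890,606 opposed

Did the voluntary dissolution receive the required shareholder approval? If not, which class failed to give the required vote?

Not approved — the Series B shares did not give the required vote.

Series A: 3/4 of 1279928 = 959946; 959,946 required, 960,047 in favor — approved.
Series B: 3/5 of 7691460 = 4614876; 4,614,876 required, 4,614,630 in favor — not approved.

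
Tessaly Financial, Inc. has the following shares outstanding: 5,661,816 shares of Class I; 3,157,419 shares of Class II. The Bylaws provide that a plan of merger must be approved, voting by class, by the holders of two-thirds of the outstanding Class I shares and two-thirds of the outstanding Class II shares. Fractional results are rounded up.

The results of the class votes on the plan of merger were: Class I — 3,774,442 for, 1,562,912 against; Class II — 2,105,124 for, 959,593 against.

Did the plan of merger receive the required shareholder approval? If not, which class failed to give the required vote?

Not approved — the Class I shares did not give the required vote.

Class I: 2/3 of 5661816 = 3774544; 3,774,544 required, 3,774,442 in favor — not approved.
Class II: 2/3 of 3157419 = 2104946; 2,104,946 required, 2,105,124 in favor — approved.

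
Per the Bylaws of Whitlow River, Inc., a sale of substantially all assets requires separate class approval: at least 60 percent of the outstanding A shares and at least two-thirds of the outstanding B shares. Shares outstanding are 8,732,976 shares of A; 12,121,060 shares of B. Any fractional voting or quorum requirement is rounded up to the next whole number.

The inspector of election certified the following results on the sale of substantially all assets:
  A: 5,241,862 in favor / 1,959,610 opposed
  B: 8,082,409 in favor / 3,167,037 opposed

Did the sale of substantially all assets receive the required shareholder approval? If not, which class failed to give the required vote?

A: 3/5 of 8732976 = 5239785.60, rounded up to 5239786; 5,239,786 required, 5,241,862 in favor — approved.
B: 2/3 of 12121060 = 8080706.67, rounded up to 8080707; 8,080,707 required, 8,082,409 in favor — approved.

Approved — every class gave the required vote.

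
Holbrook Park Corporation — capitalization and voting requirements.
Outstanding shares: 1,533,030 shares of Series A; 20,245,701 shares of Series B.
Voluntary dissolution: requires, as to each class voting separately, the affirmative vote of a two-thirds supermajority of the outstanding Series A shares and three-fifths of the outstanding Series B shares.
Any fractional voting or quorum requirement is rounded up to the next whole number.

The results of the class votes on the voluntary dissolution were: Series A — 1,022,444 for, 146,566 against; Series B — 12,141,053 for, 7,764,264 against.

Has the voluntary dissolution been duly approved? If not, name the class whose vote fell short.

Series A: 2/3 of 1533030 = 1022020; 1,022,020 required, 1,022,444 in favor — approved.
Series B: 3/5 of 20245701 = 12147420.60, rounded up to 12147421; 12,147,421 required, 12,141,053 in favor — not approved.

Not approved — the Series B shares did not give the required vote.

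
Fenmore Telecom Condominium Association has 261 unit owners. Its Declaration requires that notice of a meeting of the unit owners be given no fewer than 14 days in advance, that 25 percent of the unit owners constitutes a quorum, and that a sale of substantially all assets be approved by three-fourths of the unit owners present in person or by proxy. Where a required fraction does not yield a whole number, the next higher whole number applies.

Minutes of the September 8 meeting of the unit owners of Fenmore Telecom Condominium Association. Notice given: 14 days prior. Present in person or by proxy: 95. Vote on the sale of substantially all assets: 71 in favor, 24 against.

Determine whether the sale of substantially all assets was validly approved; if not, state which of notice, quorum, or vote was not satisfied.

Notice: 14 days given; 14 required. Satisfied.
Quorum: 25% of 261 = 65.25, rounded up to 66; 95 present. Satisfied.
Vote: requires three-fourths of those present (95); 3/4 of 95 = 71.25, rounded up to 72, so 72 needed; 71 in favor. Not satisfied.

Invalid — vote requirement not satisfied.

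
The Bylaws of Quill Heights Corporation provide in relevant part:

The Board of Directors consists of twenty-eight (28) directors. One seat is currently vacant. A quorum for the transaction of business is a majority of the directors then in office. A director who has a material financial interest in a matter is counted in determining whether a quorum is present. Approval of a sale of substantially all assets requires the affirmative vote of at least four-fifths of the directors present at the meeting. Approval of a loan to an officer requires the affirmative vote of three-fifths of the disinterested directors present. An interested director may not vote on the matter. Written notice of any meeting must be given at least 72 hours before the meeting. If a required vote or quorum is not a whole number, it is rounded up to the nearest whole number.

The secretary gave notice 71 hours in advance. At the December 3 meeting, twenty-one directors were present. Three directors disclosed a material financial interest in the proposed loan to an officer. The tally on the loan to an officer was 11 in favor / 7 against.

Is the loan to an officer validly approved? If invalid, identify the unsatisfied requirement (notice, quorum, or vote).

Notice: 71 hours given; 72 required (71 < 72). Not satisfied.
Quorum: 21 present (interested directors count toward quorum); quorum is 14. Satisfied.
Vote: the loan to an officer requires three-fifths of the disinterested directors present (21 − 3 = 18). 3/5 of 18 = 10.80, rounded up to 11, so 11 affirmative votes are needed; 11 voted in favor. Satisfied.

Invalid — notice requirement not satisfied.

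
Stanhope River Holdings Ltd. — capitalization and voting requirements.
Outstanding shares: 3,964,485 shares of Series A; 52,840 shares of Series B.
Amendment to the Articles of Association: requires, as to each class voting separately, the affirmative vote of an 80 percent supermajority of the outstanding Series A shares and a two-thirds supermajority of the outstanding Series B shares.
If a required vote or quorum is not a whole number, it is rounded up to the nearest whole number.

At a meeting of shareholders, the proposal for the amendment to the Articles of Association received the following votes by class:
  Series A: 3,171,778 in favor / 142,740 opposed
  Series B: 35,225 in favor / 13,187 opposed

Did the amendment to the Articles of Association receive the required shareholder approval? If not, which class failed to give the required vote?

Not approved — the Series B shares did not give the required vote.

Series A: 4/5 of 3964485 = 3171588; 3,171,588 required, 3,171,778 in favor — approved.
Series B: 2/3 of 52840 = 35226.67, rounded up to 35227; 35,227 required, 35,225 in favor — not approved.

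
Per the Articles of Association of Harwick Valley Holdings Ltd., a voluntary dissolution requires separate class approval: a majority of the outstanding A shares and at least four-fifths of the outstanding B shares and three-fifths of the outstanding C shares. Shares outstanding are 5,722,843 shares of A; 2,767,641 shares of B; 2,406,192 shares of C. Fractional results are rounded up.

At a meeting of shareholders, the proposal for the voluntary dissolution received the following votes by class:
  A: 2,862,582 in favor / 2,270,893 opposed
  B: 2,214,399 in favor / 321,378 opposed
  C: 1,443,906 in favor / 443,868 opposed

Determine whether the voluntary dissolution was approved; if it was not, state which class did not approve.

A: a majority of 5722843 is 2861422; 2,861,422 required, 2,862,582 in favor — approved.
B: 4/5 of 2767641 = 2214112.80, rounded up to 2214113; 2,214,113 required, 2,214,399 in favor — approved.
C: 3/5 of 2406192 = 1443715.20, rounded up to 1443716; 1,443,716 required, 1,443,906 in favor — approved.

Approved — every class gave the required vote.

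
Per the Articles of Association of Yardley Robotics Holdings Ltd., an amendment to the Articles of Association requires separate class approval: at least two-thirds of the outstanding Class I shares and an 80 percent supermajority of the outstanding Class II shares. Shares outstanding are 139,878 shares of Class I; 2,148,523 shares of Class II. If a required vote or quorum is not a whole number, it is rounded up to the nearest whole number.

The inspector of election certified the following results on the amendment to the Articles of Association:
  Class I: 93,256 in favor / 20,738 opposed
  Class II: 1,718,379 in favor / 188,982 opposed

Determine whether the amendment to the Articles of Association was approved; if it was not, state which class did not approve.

Not approved — the Class II shares did not give the required vote.

Class I: 2/3 of 139878 = 93252; 93,252 required, 93,256 in favor — approved.
Class II: 4/5 of 2148523 = 1718818.40, rounded up to 1718819; 1,718,819 required, 1,718,379 in favor — not approved.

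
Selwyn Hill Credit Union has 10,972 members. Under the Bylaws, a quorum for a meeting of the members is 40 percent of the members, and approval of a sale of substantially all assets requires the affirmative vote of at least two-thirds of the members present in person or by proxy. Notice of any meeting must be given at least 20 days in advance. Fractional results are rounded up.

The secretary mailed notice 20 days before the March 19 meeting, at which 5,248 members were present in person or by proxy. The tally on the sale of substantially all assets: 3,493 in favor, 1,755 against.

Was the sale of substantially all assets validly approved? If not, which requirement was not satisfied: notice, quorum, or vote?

Notice: 20 days given; 20 required. Satisfied.
Quorum: 40% of 10,972 = 4,388.80, rounded up to 4,389; 5,248 present. Satisfied.
Vote: requires two-thirds of those present (5,248); 2/3 of 5248 = 3498.67, rounded up to 3499, so 3,499 needed; 3,493 in favor. Not satisfied.

Invalid — vote requirement not satisfied.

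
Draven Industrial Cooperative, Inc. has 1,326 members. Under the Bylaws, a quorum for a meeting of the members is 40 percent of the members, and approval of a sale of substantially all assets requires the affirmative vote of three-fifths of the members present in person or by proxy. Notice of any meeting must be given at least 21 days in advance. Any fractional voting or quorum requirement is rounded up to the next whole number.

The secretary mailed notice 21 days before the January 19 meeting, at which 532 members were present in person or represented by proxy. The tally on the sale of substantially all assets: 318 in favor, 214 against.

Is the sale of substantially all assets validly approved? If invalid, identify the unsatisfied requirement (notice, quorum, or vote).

Invalid — vote requirement not satisfied.

Notice: 21 days given; 21 required. Satisfied.
Quorum: 40% of 1,326 = 530.40, rounded up to 531; 532 present. Satisfied.
Vote: requires three-fifths of those present (532); 3/5 of 532 = 319.20, rounded up to 320, so 320 needed; 318 in favor. Not satisfied.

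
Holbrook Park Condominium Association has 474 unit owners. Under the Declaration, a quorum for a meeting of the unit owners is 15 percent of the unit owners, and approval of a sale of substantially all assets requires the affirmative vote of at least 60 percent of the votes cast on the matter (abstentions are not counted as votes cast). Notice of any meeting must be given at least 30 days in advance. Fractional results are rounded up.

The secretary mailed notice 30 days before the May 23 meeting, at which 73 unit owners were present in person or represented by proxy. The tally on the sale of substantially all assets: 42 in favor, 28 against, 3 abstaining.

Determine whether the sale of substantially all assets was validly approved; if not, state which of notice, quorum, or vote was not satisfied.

Notice: 30 days given; 30 required. Satisfied.
Quorum: 15% of 474 = 71.10, rounded up to 72; 73 present. Satisfied.
Vote: requires three-fifths of the votes cast (73 − 3 abstaining = 70); 3/5 of 70 = 42, so 42 needed; 42 in favor. Satisfied.

Valid — all requirements satisfied.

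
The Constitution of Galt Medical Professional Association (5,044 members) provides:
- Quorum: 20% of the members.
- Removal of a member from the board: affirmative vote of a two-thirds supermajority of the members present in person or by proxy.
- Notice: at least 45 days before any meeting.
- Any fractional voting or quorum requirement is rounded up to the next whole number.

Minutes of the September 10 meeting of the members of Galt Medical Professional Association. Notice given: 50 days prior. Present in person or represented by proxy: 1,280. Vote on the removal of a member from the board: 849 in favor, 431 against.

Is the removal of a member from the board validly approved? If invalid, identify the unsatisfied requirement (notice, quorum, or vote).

Invalid — vote requirement not satisfied.

Notice: 50 days given; 45 required. Satisfied.
Quorum: 20% of 5,044 = 1,008.80, rounded up to 1,009; 1,280 present. Satisfied.
Vote: requires two-thirds of those present (1,280); 2/3 of 1280 = 853.33, rounded up to 854, so 854 needed; 849 in favor. Not satisfied.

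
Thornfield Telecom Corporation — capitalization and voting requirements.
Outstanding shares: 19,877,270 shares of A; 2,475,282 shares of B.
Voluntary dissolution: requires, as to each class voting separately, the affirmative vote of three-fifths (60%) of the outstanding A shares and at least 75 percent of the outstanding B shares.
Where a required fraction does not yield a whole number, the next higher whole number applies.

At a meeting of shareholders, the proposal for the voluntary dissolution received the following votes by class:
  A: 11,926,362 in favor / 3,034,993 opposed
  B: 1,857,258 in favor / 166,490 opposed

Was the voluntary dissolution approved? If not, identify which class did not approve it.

Approved — every class gave the required vote.

A: 3/5 of 19877270 = 11926362; 11,926,362 required, 11,926,362 in favor — approved.
B: 3/4 of 2475282 = 1856461.50, rounded up to 1856462; 1,856,462 required, 1,857,258 in favor — approved.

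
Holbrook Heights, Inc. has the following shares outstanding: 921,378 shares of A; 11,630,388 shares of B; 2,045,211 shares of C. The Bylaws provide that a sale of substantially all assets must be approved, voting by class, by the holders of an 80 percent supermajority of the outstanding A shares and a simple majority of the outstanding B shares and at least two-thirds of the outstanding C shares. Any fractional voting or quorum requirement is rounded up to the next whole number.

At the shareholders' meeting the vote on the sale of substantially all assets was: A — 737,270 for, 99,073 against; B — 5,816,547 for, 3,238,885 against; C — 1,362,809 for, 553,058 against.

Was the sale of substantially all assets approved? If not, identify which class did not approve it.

A: 4/5 of 921378 = 737102.40, rounded up to 737103; 737,103 required, 737,270 in favor — approved.
B: a majority of 11630388 is 5815195; 5,815,195 required, 5,816,547 in favor — approved.
C: 2/3 of 2045211 = 1363474; 1,363,474 required, 1,362,809 in favor — not approved.

Not approved — the C shares did not give the required vote.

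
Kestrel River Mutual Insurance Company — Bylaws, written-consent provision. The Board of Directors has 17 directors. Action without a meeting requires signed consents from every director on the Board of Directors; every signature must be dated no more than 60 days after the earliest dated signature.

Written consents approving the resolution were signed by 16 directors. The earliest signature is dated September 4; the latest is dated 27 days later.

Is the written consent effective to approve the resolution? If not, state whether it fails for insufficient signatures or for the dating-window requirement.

Not effective — insufficient signatures.

Signatures required: every one of 17 — unanimous means all 17, so 17 needed; 16 signed. Insufficient.
Dating window: the latest signature is 27 days after the earliest; the limit is 60 days. Within the window.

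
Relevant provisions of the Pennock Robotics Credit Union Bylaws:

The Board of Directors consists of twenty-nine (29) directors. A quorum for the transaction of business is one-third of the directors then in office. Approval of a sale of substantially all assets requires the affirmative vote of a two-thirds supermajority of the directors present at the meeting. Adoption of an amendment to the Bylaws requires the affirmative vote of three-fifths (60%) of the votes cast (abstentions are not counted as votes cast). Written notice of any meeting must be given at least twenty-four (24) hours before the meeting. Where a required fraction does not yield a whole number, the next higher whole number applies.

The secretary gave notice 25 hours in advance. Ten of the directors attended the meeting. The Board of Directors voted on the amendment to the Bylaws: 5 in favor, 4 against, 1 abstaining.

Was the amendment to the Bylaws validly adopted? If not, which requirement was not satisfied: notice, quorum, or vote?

Invalid — vote requirement not satisfied.

Notice: 25 hours given; 24 required (25 ≥ 24). Satisfied.
Quorum: 10 present; quorum is 10. Satisfied.
Vote: the amendment to the Bylaws requires three-fifths of the votes cast (10 present − 1 abstaining = 9). 3/5 of 9 = 5.40, rounded up to 6, so 6 affirmative votes are needed; 5 voted in favor. Not satisfied.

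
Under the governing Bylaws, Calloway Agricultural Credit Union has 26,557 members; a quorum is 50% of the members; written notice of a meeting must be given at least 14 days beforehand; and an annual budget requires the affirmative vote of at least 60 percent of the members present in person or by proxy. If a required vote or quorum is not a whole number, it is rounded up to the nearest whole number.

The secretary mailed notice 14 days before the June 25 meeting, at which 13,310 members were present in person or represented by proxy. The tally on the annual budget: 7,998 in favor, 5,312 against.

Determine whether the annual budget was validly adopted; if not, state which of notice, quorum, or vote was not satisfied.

Notice: 14 days given; 14 required. Satisfied.
Quorum: 50% of 26,557 = 13,278.50, rounded up to 13,279; 13,310 present. Satisfied.
Vote: requires three-fifths of those present (13,310); 3/5 of 13310 = 7986, so 7,986 needed; 7,998 in favor. Satisfied.

Valid — all requirements satisfied.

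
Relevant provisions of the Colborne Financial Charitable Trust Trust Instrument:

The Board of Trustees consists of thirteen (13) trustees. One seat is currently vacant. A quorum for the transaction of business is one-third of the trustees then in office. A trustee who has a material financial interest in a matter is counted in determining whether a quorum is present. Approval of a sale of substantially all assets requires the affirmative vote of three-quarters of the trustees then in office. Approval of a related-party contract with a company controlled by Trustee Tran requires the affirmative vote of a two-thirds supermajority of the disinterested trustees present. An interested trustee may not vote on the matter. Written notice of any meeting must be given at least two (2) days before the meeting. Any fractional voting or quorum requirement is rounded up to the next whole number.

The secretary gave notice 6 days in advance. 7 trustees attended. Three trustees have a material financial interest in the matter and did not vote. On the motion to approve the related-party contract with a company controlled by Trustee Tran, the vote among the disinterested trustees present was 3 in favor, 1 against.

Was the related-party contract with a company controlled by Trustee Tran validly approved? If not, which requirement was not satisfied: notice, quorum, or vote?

Notice: 6 days given; 2 required (6 ≥ 2). Satisfied.
Quorum: 7 present (interested trustees count toward quorum); quorum is 4. Satisfied.
Vote: the related-party contract with a company controlled by Trustee Tran requires two-thirds of the disinterested trustees present (7 − 3 = 4). 2/3 of 4 = 2.67, rounded up to 3, so 3 affirmative votes are needed; 3 voted in favor. Satisfied.

Valid — all requirements satisfied.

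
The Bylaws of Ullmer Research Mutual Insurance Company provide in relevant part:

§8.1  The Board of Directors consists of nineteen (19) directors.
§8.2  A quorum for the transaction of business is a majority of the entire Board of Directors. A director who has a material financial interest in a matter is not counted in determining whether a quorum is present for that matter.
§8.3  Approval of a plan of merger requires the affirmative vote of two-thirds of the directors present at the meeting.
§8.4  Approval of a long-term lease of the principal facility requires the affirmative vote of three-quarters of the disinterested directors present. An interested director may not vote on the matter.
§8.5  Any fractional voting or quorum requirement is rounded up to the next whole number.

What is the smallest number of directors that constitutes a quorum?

10

A majority of 19 is 10.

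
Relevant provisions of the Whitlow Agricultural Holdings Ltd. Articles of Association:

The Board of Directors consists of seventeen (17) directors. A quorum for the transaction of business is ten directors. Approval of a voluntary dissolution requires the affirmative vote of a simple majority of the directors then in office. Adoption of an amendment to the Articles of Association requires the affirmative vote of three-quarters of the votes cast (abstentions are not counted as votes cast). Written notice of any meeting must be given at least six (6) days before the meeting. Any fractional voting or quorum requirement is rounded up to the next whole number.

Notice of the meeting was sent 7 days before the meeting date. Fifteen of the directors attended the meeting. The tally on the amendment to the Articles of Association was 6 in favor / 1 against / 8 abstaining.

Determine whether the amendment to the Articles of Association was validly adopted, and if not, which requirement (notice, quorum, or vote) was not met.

Valid — all requirements satisfied.

Notice: 7 days given; 6 required (7 ≥ 6). Satisfied.
Quorum: 15 present; quorum is 10. Satisfied.
Vote: the amendment to the Articles of Association requires three-fourths of the votes cast (15 present − 8 abstaining = 7). 3/4 of 7 = 5.25, rounded up to 6, so 6 affirmative votes are needed; 6 voted in favor. Satisfied.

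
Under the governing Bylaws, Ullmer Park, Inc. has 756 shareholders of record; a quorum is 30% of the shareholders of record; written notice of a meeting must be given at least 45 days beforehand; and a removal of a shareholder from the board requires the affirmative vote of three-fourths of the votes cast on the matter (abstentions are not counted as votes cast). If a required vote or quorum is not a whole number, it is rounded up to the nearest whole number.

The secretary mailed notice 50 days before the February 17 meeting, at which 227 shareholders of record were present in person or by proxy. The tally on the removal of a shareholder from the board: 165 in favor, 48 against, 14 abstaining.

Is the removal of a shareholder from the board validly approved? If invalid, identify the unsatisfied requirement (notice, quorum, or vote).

Valid — all requirements satisfied.

Notice: 50 days given; 45 required. Satisfied.
Quorum: 30% of 756 = 226.80, rounded up to 227; 227 present. Satisfied.
Vote: requires three-fourths of the votes cast (227 − 14 abstaining = 213); 3/4 of 213 = 159.75, rounded up to 160, so 160 needed; 165 in favor. Satisfied.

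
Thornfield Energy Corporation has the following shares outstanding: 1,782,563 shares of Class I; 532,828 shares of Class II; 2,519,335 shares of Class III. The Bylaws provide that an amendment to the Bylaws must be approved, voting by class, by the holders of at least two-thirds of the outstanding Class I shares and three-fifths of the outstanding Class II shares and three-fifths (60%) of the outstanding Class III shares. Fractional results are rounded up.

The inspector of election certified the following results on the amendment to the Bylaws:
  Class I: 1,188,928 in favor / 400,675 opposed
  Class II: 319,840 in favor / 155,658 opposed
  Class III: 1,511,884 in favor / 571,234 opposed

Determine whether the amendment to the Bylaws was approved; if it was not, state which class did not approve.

Class I: 2/3 of 1782563 = 1188375.33, rounded up to 1188376; 1,188,376 required, 1,188,928 in favor — approved.
Class II: 3/5 of 532828 = 319696.80, rounded up to 319697; 319,697 required, 319,840 in favor — approved.
Class III: 3/5 of 2519335 = 1511601; 1,511,601 required, 1,511,884 in favor — approved.

Approved — every class gave the required vote.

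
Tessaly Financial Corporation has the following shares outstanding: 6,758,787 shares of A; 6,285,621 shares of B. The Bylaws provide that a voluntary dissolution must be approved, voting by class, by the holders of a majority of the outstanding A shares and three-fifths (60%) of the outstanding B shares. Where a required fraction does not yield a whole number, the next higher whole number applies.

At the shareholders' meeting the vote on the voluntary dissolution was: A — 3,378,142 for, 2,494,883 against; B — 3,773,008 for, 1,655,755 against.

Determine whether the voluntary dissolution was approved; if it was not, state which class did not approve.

A: a majority of 6758787 is 3379394; 3,379,394 required, 3,378,142 in favor — not approved.
B: 3/5 of 6285621 = 3771372.60, rounded up to 3771373; 3,771,373 required, 3,773,008 in favor — approved.

Not approved — the A shares did not give the required vote.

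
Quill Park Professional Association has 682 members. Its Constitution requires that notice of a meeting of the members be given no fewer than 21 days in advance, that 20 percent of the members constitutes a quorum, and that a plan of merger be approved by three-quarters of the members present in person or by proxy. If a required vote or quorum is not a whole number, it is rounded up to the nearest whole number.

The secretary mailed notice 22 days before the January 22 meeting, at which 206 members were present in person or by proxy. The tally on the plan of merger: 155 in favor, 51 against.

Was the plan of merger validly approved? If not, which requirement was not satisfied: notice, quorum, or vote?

Valid — all requirements satisfied.

Notice: 22 days given; 21 required. Satisfied.
Quorum: 20% of 682 = 136.40, rounded up to 137; 206 present. Satisfied.
Vote: requires three-fourths of those present (206); 3/4 of 206 = 154.50, rounded up to 155, so 155 needed; 155 in favor. Satisfied.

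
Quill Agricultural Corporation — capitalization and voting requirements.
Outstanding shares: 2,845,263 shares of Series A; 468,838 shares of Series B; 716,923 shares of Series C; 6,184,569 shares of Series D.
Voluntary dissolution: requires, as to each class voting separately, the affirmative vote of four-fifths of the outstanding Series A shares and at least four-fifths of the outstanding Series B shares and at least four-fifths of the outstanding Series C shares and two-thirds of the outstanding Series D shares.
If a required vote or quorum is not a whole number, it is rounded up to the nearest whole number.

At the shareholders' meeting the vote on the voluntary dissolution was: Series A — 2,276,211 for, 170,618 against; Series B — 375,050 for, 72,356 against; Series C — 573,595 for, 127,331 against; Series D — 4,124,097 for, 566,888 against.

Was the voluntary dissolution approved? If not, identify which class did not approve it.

Not approved — the Series B shares did not give the required vote.

Series A: 4/5 of 2845263 = 2276210.40, rounded up to 2276211; 2,276,211 required, 2,276,211 in favor — approved.
Series B: 4/5 of 468838 = 375070.40, rounded up to 375071; 375,071 required, 375,050 in favor — not approved.
Series C: 4/5 of 716923 = 573538.40, rounded up to 573539; 573,539 required, 573,595 in favor — approved.
Series D: 2/3 of 6184569 = 4123046; 4,123,046 required, 4,124,097 in favor — approved.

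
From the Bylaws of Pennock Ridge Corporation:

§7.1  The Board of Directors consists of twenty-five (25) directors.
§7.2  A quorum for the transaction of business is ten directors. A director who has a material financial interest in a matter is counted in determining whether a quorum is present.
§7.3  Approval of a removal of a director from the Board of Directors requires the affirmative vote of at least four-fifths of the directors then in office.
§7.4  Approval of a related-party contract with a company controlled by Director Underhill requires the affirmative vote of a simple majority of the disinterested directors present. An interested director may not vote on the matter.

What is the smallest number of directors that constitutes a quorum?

The quorum is fixed at 10.

10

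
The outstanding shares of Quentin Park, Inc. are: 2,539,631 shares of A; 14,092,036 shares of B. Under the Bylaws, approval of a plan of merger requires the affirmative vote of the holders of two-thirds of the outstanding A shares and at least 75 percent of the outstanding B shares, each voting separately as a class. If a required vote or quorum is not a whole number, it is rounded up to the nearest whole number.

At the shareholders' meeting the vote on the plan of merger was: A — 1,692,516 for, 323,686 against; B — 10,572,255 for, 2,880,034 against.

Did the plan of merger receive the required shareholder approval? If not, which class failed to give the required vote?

Not approved — the A shares did not give the required vote.

A: 2/3 of 2539631 = 1693087.33, rounded up to 1693088; 1,693,088 required, 1,692,516 in favor — not approved.
B: 3/4 of 14092036 = 10569027; 10,569,027 required, 10,572,255 in favor — approved.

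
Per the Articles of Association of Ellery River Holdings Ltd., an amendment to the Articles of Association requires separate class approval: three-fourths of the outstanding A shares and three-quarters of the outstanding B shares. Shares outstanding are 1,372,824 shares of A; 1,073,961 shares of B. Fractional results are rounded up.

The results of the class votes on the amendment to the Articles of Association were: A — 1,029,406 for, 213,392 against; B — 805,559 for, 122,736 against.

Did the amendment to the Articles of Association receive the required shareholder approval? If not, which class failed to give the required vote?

Not approved — the A shares did not give the required vote.

A: 3/4 of 1372824 = 1029618; 1,029,618 required, 1,029,406 in favor — not approved.
B: 3/4 of 1073961 = 805470.75, rounded up to 805471; 805,471 required, 805,559 in favor — approved.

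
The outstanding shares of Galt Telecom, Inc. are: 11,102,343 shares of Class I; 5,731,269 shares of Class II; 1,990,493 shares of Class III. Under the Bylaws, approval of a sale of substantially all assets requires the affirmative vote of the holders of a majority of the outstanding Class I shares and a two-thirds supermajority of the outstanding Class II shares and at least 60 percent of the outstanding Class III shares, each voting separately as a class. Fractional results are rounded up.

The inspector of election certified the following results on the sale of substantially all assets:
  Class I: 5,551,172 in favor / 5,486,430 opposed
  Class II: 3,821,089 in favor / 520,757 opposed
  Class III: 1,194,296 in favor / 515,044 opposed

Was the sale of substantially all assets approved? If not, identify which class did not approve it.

Class I: a majority of 11102343 is 5551172; 5,551,172 required, 5,551,172 in favor — approved.
Class II: 2/3 of 5731269 = 3820846; 3,820,846 required, 3,821,089 in favor — approved.
Class III: 3/5 of 1990493 = 1194295.80, rounded up to 1194296; 1,194,296 required, 1,194,296 in favor — approved.

Approved — every class gave the required vote.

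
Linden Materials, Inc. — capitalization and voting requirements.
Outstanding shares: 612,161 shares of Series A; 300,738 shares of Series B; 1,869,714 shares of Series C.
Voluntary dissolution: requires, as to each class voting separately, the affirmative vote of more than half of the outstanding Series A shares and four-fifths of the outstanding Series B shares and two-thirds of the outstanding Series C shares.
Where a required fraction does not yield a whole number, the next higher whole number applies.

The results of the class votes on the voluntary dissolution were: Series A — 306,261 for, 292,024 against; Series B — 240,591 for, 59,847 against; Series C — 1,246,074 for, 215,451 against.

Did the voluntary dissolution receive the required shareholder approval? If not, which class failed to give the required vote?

Not approved — the Series C shares did not give the required vote.

Series A: a majority of 612161 is 306081; 306,081 required, 306,261 in favor — approved.
Series B: 4/5 of 300738 = 240590.40, rounded up to 240591; 240,591 required, 240,591 in favor — approved.
Series C: 2/3 of 1869714 = 1246476; 1,246,476 required, 1,246,074 in favor — not approved.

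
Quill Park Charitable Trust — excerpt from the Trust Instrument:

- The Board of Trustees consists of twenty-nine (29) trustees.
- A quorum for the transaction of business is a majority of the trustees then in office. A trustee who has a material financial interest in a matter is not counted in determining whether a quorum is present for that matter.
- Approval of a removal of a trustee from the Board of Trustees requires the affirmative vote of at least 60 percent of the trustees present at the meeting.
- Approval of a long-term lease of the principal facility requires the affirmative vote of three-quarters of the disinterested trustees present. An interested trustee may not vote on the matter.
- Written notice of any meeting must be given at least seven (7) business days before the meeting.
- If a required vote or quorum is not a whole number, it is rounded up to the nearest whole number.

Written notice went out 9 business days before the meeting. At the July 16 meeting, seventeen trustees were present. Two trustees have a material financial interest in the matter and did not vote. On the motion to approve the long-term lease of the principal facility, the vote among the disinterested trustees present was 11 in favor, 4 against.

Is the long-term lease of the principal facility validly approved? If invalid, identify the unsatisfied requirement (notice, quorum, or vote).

Notice: 9 business days given; 7 required (9 ≥ 7). Satisfied.
Quorum: 17 present, but the 2 interested trustees do not count, leaving 15. Quorum is 15. Satisfied.
Vote: the long-term lease of the principal facility requires three-fourths of the disinterested trustees present (17 − 2 = 15). 3/4 of 15 = 11.25, rounded up to 12, so 12 affirmative votes are needed; 11 voted in favor. Not satisfied.

Invalid — vote requirement not satisfied.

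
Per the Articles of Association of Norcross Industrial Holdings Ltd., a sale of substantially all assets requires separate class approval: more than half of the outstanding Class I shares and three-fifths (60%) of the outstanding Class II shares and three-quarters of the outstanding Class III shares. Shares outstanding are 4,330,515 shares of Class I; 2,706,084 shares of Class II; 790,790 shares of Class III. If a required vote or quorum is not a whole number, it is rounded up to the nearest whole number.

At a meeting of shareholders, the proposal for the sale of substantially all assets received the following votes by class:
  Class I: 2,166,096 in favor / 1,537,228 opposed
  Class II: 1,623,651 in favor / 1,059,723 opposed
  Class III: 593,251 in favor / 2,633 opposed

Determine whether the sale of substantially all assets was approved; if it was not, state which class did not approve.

Approved — every class gave the required vote.

Class I: a majority of 4330515 is 2165258; 2,165,258 required, 2,166,096 in favor — approved.
Class II: 3/5 of 2706084 = 1623650.40, rounded up to 1623651; 1,623,651 required, 1,623,651 in favor — approved.
Class III: 3/4 of 790790 = 593092.50, rounded up to 593093; 593,093 required, 593,251 in favor — approved.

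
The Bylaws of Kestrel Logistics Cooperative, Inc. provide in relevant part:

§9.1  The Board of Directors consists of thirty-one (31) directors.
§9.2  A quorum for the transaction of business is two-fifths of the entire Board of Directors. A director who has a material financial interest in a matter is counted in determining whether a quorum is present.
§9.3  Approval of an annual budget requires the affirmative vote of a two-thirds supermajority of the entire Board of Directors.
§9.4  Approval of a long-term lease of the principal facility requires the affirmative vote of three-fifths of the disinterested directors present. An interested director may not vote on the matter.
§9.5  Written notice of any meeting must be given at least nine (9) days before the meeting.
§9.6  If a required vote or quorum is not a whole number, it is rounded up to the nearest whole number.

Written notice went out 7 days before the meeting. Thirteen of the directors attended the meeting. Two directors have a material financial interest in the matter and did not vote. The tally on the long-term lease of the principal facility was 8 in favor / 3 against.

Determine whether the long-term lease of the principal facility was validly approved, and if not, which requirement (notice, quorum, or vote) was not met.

Notice: 7 days given; 9 required (7 < 9). Not satisfied.
Quorum: 13 present (interested directors count toward quorum); quorum is 13. Satisfied.
Vote: the long-term lease of the principal facility requires three-fifths of the disinterested directors present (13 − 2 = 11). 3/5 of 11 = 6.60, rounded up to 7, so 7 affirmative votes are needed; 8 voted in favor. Satisfied.

Invalid — notice requirement not satisfied.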